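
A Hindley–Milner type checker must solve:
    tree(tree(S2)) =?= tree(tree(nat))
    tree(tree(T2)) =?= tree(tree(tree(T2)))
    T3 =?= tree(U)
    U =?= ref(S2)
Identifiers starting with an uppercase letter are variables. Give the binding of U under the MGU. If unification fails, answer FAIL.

FAIL

Decompose tree/1: tree(S2) =?= tree(nat).
Decompose tree/1: S2 =?= nat.
Bind S2 := nat; substituting into the one remaining equation that mentions S2 gives: U =?= ref(nat).
Decompose tree/1: tree(T2) =?= tree(tree(T2)).
Decompose tree/1: T2 =?= tree(T2).
Occurs check fails: T2 occurs in tree(T2); the equation T2 =?= tree(T2) has no finite solution.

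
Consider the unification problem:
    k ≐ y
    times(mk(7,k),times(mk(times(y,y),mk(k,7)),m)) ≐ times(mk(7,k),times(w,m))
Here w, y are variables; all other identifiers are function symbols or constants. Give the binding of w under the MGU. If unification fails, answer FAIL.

mk(times(k,k),mk(k,7))

Bind y := k; substituting into the remaining equation gives: times(mk(7,k),times(mk(times(k,k),mk(k,7)),m)) ≐ times(mk(7,k),times(w,m)).
Decompose times/2: mk(7,k) ≐ mk(7,k),  times(mk(times(k,k),mk(k,7)),m) ≐ times(w,m).
Delete trivial equation mk(7,k) ≐ mk(7,k).
Decompose times/2: mk(times(k,k),mk(k,7)) ≐ w,  m ≐ m.
Bind w := mk(times(k,k),mk(k,7)); no other remaining equation mentions w.
Delete trivial equation m ≐ m.
MGU = { y -> k, w -> mk(times(k,k),mk(k,7)) }, so w -> mk(times(k,k),mk(k,7)).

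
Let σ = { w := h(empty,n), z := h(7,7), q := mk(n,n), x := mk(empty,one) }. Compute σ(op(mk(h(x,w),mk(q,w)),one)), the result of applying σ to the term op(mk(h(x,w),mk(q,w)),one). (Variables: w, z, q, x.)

Replace each occurrence of w with h(empty,n).
Replace each occurrence of q with mk(n,n).
Replace each occurrence of x with mk(empty,one).
Result: op(mk(h(mk(empty,one),h(empty,n)),mk(mk(n,n),h(empty,n))),one).

op(mk(h(mk(empty,one),h(empty,n)),mk(mk(n,n),h(empty,n))),one)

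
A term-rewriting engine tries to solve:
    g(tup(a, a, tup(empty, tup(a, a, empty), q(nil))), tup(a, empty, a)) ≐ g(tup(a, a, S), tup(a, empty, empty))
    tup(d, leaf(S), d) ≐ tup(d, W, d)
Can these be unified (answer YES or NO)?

Decompose g/2: tup(a, a, tup(empty, tup(a, a, empty), q(nil))) ≐ tup(a, a, S),  tup(a, empty, a) ≐ tup(a, empty, empty).
Decompose tup/3: a ≐ a,  a ≐ a,  tup(empty, tup(a, a, empty), q(nil)) ≐ S.
Delete trivial equation a ≐ a.
Delete trivial equation a ≐ a.
Bind S := tup(empty, tup(a, a, empty), q(nil)); substituting into the one remaining equation that mentions S gives: tup(d, leaf(tup(empty, tup(a, a, empty), q(nil))), d) ≐ tup(d, W, d).
Decompose tup/3: a ≐ a,  empty ≐ empty,  a ≐ empty.
Delete trivial equation a ≐ a.
Delete trivial equation empty ≐ empty.
Clash: constants a and empty differ; no unifier exists.

NO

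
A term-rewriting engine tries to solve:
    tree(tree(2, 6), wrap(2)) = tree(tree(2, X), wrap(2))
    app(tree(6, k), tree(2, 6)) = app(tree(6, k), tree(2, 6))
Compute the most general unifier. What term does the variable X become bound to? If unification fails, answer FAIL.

Decompose tree/2: tree(2, 6) = tree(2, X),  wrap(2) = wrap(2).
Decompose tree/2: 2 = 2,  6 = X.
Delete trivial equation 2 = 2.
Bind X := 6; no other remaining equation mentions X.
Delete trivial equation wrap(2) = wrap(2).
Delete trivial equation app(tree(6, k), tree(2, 6)) = app(tree(6, k), tree(2, 6)).
MGU = { X ↦ 6 }, so X ↦ 6.

6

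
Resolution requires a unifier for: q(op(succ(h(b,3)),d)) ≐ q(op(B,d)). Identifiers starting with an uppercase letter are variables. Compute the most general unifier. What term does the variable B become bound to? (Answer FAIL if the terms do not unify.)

Decompose q/1: op(succ(h(b,3)),d) ≐ op(B,d).
Decompose op/2: succ(h(b,3)) ≐ B,  d ≐ d.
Bind B := succ(h(b,3)); no other remaining equation mentions B.
Delete trivial equation d ≐ d.
MGU = { B ↦ succ(h(b,3)) }, so B ↦ succ(h(b,3)).

succ(h(b,3))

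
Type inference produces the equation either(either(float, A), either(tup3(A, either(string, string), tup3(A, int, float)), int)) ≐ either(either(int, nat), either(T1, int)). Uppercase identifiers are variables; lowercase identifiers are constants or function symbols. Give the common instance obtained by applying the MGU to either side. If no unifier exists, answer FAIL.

Decompose either/2: either(float, A) ≐ either(int, nat),  either(tup3(A, either(string, string), tup3(A, int, float)), int) ≐ either(T1, int).
Decompose either/2: float ≐ int,  A ≐ nat.
Clash: constants float and int differ; no unifier exists.

FAIL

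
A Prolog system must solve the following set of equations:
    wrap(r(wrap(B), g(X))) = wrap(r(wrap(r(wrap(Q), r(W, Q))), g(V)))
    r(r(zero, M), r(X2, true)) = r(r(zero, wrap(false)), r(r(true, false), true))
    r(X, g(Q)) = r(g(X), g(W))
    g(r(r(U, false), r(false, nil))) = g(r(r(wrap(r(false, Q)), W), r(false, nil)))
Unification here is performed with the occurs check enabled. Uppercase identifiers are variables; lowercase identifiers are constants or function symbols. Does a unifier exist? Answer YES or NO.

Decompose wrap/1: r(wrap(B), g(X)) = r(wrap(r(wrap(Q), r(W, Q))), g(V)).
Decompose r/2: wrap(B) = wrap(r(wrap(Q), r(W, Q))),  g(X) = g(V).
Decompose wrap/1: B = r(wrap(Q), r(W, Q)).
Bind B := r(wrap(Q), r(W, Q)); no other remaining equation mentions B.
Decompose g/1: X = V.
Bind X := V; substituting into the one remaining equation that mentions X gives: r(V, g(Q)) = r(g(V), g(W)).
Decompose r/2: r(zero, M) = r(zero, wrap(false)),  r(X2, true) = r(r(true, false), true).
Decompose r/2: zero = zero,  M = wrap(false).
Delete trivial equation zero = zero.
Bind M := wrap(false); no other remaining equation mentions M.
Decompose r/2: X2 = r(true, false),  true = true.
Bind X2 := r(true, false); no other remaining equation mentions X2.
Delete trivial equation true = true.
Decompose r/2: V = g(V),  g(Q) = g(W).
Occurs check fails: V occurs in g(V); the equation V = g(V) has no finite solution.

NO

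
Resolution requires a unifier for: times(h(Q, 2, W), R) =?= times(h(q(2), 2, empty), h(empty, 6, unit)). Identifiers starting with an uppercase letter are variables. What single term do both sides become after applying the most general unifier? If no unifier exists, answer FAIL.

times(h(q(2), 2, empty), h(empty, 6, unit))

Decompose times/2: h(Q, 2, W) =?= h(q(2), 2, empty),  R =?= h(empty, 6, unit).
Decompose h/3: Q =?= q(2),  2 =?= 2,  W =?= empty.
Bind Q := q(2); no other remaining equation mentions Q.
Delete trivial equation 2 =?= 2.
Bind W := empty; no other remaining equation mentions W.
Bind R := h(empty, 6, unit).
Applying the MGU to either side gives times(h(q(2), 2, empty), h(empty, 6, unit)).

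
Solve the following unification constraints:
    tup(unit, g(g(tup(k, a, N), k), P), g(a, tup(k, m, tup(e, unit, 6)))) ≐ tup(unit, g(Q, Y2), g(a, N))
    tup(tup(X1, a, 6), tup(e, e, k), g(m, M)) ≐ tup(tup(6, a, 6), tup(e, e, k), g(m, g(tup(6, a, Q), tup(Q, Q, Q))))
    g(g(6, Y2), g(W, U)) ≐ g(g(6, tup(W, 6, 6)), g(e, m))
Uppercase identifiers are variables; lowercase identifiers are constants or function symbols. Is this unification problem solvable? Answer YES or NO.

YES

Decompose tup/3: unit ≐ unit,  g(g(tup(k, a, N), k), P) ≐ g(Q, Y2),  g(a, tup(k, m, tup(e, unit, 6))) ≐ g(a, N).
Delete trivial equation unit ≐ unit.
Decompose g/2: g(tup(k, a, N), k) ≐ Q,  P ≐ Y2.
Bind Q := g(tup(k, a, N), k); substituting into the one remaining equation that mentions Q gives: tup(tup(X1, a, 6), tup(e, e, k), g(m, M)) ≐ tup(tup(6, a, 6), tup(e, e, k), g(m, g(tup(6, a, g(tup(k, a, N), k)), tup(g(tup(k, a, N), k), g(tup(k, a, N), k), g(tup(k, a, N), k))))).
Bind P := Y2; no other remaining equation mentions P.
Decompose g/2: a ≐ a,  tup(k, m, tup(e, unit, 6)) ≐ N.
Delete trivial equation a ≐ a.
Bind N := tup(k, m, tup(e, unit, 6)); substituting into the one remaining equation that mentions N gives: tup(tup(X1, a, 6), tup(e, e, k), g(m, M)) ≐ tup(tup(6, a, 6), tup(e, e, k), g(m, g(tup(6, a, g(tup(k, a, tup(k, m, tup(e, unit, 6))), k)), tup(g(tup(k, a, tup(k, m, tup(e, unit, 6))), k), g(tup(k, a, tup(k, m, tup(e, unit, 6))), k), g(tup(k, a, tup(k, m, tup(e, unit, 6))), k))))). Substituting into the earlier binding gives Q := g(tup(k, a, tup(k, m, tup(e, unit, 6))), k).
Decompose tup/3: tup(X1, a, 6) ≐ tup(6, a, 6),  tup(e, e, k) ≐ tup(e, e, k),  g(m, M) ≐ g(m, g(tup(6, a, g(tup(k, a, tup(k, m, tup(e, unit, 6))), k)), tup(g(tup(k, a, tup(k, m, tup(e, unit, 6))), k), g(tup(k, a, tup(k, m, tup(e, unit, 6))), k), g(tup(k, a, tup(k, m, tup(e, unit, 6))), k)))).
Decompose tup/3: X1 ≐ 6,  a ≐ a,  6 ≐ 6.
Bind X1 := 6; no other remaining equation mentions X1.
Delete trivial equation a ≐ a.
Delete trivial equation 6 ≐ 6.
Delete trivial equation tup(e, e, k) ≐ tup(e, e, k).
Decompose g/2: m ≐ m,  M ≐ g(tup(6, a, g(tup(k, a, tup(k, m, tup(e, unit, 6))), k)), tup(g(tup(k, a, tup(k, m, tup(e, unit, 6))), k), g(tup(k, a, tup(k, m, tup(e, unit, 6))), k), g(tup(k, a, tup(k, m, tup(e, unit, 6))), k))).
Delete trivial equation m ≐ m.
Bind M := g(tup(6, a, g(tup(k, a, tup(k, m, tup(e, unit, 6))), k)), tup(g(tup(k, a, tup(k, m, tup(e, unit, 6))), k), g(tup(k, a, tup(k, m, tup(e, unit, 6))), k), g(tup(k, a, tup(k, m, tup(e, unit, 6))), k))); no other remaining equation mentions M.
Decompose g/2: g(6, Y2) ≐ g(6, tup(W, 6, 6)),  g(W, U) ≐ g(e, m).
Decompose g/2: 6 ≐ 6,  Y2 ≐ tup(W, 6, 6).
Delete trivial equation 6 ≐ 6.
Bind Y2 := tup(W, 6, 6); no other remaining equation mentions Y2. Substituting into the earlier binding gives P := tup(W, 6, 6).
Decompose g/2: W ≐ e,  U ≐ m.
Bind W := e; no other remaining equation mentions W. Substituting into the earlier bindings gives P := tup(e, 6, 6), Y2 := tup(e, 6, 6).
Bind U := m.
No equations remain and no clash or occurs-check failure arose, so a unifier exists.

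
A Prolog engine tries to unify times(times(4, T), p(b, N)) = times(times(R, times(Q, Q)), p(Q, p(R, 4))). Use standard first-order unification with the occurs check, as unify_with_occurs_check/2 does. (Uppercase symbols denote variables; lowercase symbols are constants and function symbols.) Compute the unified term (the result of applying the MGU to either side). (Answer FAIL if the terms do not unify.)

times(times(4, times(b, b)), p(b, p(4, 4)))

Decompose times/2: times(4, T) = times(R, times(Q, Q)),  p(b, N) = p(Q, p(R, 4)).
Decompose times/2: 4 = R,  T = times(Q, Q).
Bind R := 4; substituting into the one remaining equation that mentions R gives: p(b, N) = p(Q, p(4, 4)).
Bind T := times(Q, Q); no other remaining equation mentions T.
Decompose p/2: b = Q,  N = p(4, 4).
Bind Q := b; no other remaining equation mentions Q. Substituting into the earlier binding gives T := times(b, b).
Bind N := p(4, 4).
Applying the MGU to either side gives times(times(4, times(b, b)), p(b, p(4, 4))).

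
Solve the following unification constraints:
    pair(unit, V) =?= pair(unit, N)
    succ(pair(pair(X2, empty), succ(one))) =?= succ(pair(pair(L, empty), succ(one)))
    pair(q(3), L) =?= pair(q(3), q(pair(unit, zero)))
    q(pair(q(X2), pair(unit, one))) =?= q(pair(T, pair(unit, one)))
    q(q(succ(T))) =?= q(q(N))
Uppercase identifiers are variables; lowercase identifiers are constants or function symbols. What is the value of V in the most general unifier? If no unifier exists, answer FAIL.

Decompose pair/2: unit =?= unit,  V =?= N.
Delete trivial equation unit =?= unit.
Bind V := N; no other remaining equation mentions V.
Decompose succ/1: pair(pair(X2, empty), succ(one)) =?= pair(pair(L, empty), succ(one)).
Decompose pair/2: pair(X2, empty) =?= pair(L, empty),  succ(one) =?= succ(one).
Decompose pair/2: X2 =?= L,  empty =?= empty.
Bind X2 := L; substituting into the one remaining equation that mentions X2 gives: q(pair(q(L), pair(unit, one))) =?= q(pair(T, pair(unit, one))).
Delete trivial equation empty =?= empty.
Delete trivial equation succ(one) =?= succ(one).
Decompose pair/2: q(3) =?= q(3),  L =?= q(pair(unit, zero)).
Delete trivial equation q(3) =?= q(3).
Bind L := q(pair(unit, zero)); substituting into the one remaining equation that mentions L gives: q(pair(q(q(pair(unit, zero))), pair(unit, one))) =?= q(pair(T, pair(unit, one))). Substituting into the earlier binding gives X2 := q(pair(unit, zero)).
Decompose q/1: pair(q(q(pair(unit, zero))), pair(unit, one)) =?= pair(T, pair(unit, one)).
Decompose pair/2: q(q(pair(unit, zero))) =?= T,  pair(unit, one) =?= pair(unit, one).
Bind T := q(q(pair(unit, zero))); substituting into the one remaining equation that mentions T gives: q(q(succ(q(q(pair(unit, zero)))))) =?= q(q(N)).
Delete trivial equation pair(unit, one) =?= pair(unit, one).
Decompose q/1: q(succ(q(q(pair(unit, zero))))) =?= q(N).
Decompose q/1: succ(q(q(pair(unit, zero)))) =?= N.
Bind N := succ(q(q(pair(unit, zero)))). Substituting into the earlier binding gives V := succ(q(q(pair(unit, zero)))).
MGU = { V ↦ succ(q(q(pair(unit, zero)))), X2 ↦ q(pair(unit, zero)), L ↦ q(pair(unit, zero)), T ↦ q(q(pair(unit, zero))), N ↦ succ(q(q(pair(unit, zero)))) }, so V ↦ succ(q(q(pair(unit, zero)))).

succ(q(q(pair(unit, zero))))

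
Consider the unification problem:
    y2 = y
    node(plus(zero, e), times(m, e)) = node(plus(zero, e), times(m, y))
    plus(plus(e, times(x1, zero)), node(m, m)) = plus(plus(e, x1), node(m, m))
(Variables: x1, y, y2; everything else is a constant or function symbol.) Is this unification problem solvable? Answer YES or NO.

Bind y2 := y; no other remaining equation mentions y2.
Decompose node/2: plus(zero, e) = plus(zero, e),  times(m, e) = times(m, y).
Delete trivial equation plus(zero, e) = plus(zero, e).
Decompose times/2: m = m,  e = y.
Delete trivial equation m = m.
Bind y := e; no other remaining equation mentions y. Substituting into the earlier binding gives y2 := e.
Decompose plus/2: plus(e, times(x1, zero)) = plus(e, x1),  node(m, m) = node(m, m).
Decompose plus/2: e = e,  times(x1, zero) = x1.
Delete trivial equation e = e.
Occurs check fails: x1 occurs in times(x1, zero); the equation x1 = times(x1, zero) has no finite solution.

NO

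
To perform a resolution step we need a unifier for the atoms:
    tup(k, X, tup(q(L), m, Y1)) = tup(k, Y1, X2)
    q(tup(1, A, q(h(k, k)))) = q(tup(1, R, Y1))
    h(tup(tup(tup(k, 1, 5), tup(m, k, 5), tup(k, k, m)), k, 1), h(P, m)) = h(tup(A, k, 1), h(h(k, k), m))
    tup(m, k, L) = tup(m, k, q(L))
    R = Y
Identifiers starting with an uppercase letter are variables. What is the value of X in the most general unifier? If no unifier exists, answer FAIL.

FAIL

Decompose tup/3: k = k,  X = Y1,  tup(q(L), m, Y1) = X2.
Delete trivial equation k = k.
Bind X := Y1; no other remaining equation mentions X.
Bind X2 := tup(q(L), m, Y1); no other remaining equation mentions X2.
Decompose q/1: tup(1, A, q(h(k, k))) = tup(1, R, Y1).
Decompose tup/3: 1 = 1,  A = R,  q(h(k, k)) = Y1.
Delete trivial equation 1 = 1.
Bind A := R; substituting into the one remaining equation that mentions A gives: h(tup(tup(tup(k, 1, 5), tup(m, k, 5), tup(k, k, m)), k, 1), h(P, m)) = h(tup(R, k, 1), h(h(k, k), m)).
Bind Y1 := q(h(k, k)); no other remaining equation mentions Y1. Substituting into the earlier bindings gives X := q(h(k, k)), X2 := tup(q(L), m, q(h(k, k))).
Decompose h/2: tup(tup(tup(k, 1, 5), tup(m, k, 5), tup(k, k, m)), k, 1) = tup(R, k, 1),  h(P, m) = h(h(k, k), m).
Decompose tup/3: tup(tup(k, 1, 5), tup(m, k, 5), tup(k, k, m)) = R,  k = k,  1 = 1.
Bind R := tup(tup(k, 1, 5), tup(m, k, 5), tup(k, k, m)); substituting into the one remaining equation that mentions R gives: tup(tup(k, 1, 5), tup(m, k, 5), tup(k, k, m)) = Y. Substituting into the earlier binding gives A := tup(tup(k, 1, 5), tup(m, k, 5), tup(k, k, m)).
Delete trivial equation k = k.
Delete trivial equation 1 = 1.
Decompose h/2: P = h(k, k),  m = m.
Bind P := h(k, k); no other remaining equation mentions P.
Delete trivial equation m = m.
Decompose tup/3: m = m,  k = k,  L = q(L).
Delete trivial equation m = m.
Delete trivial equation k = k.
Occurs check fails: L occurs in q(L); the equation L = q(L) has no finite solution.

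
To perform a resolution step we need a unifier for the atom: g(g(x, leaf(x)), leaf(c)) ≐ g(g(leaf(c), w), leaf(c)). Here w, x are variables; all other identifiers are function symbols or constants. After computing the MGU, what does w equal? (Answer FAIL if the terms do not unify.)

leaf(leaf(c))

Decompose g/2: g(x, leaf(x)) ≐ g(leaf(c), w),  leaf(c) ≐ leaf(c).
Decompose g/2: x ≐ leaf(c),  leaf(x) ≐ w.
Bind x := leaf(c); substituting into the one remaining equation that mentions x gives: leaf(leaf(c)) ≐ w.
Bind w := leaf(leaf(c)); no other remaining equation mentions w.
Delete trivial equation leaf(c) ≐ leaf(c).
MGU = { x -> leaf(c), w -> leaf(leaf(c)) }, so w -> leaf(leaf(c)).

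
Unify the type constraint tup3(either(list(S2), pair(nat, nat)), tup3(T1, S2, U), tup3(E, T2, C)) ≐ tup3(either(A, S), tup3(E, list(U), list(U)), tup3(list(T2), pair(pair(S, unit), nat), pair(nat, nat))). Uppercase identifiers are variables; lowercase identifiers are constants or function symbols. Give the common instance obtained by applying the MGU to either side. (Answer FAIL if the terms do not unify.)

FAIL

Decompose tup3/3: either(list(S2), pair(nat, nat)) ≐ either(A, S),  tup3(T1, S2, U) ≐ tup3(E, list(U), list(U)),  tup3(E, T2, C) ≐ tup3(list(T2), pair(pair(S, unit), nat), pair(nat, nat)).
Decompose either/2: list(S2) ≐ A,  pair(nat, nat) ≐ S.
Bind A := list(S2); no other remaining equation mentions A.
Bind S := pair(nat, nat); substituting into the one remaining equation that mentions S gives: tup3(E, T2, C) ≐ tup3(list(T2), pair(pair(pair(nat, nat), unit), nat), pair(nat, nat)).
Decompose tup3/3: T1 ≐ E,  S2 ≐ list(U),  U ≐ list(U).
Bind T1 := E; no other remaining equation mentions T1.
Bind S2 := list(U); no other remaining equation mentions S2. Substituting into the earlier binding gives A := list(list(U)).
Occurs check fails: U occurs in list(U); the equation U ≐ list(U) has no finite solution.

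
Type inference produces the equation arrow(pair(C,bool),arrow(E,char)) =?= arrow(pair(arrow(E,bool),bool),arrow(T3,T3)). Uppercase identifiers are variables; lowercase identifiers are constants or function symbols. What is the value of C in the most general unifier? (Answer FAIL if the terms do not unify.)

arrow(char,bool)

Decompose arrow/2: pair(C,bool) =?= pair(arrow(E,bool),bool),  arrow(E,char) =?= arrow(T3,T3).
Decompose pair/2: C =?= arrow(E,bool),  bool =?= bool.
Bind C := arrow(E,bool); no other remaining equation mentions C.
Delete trivial equation bool =?= bool.
Decompose arrow/2: E =?= T3,  char =?= T3.
Bind E := T3; no other remaining equation mentions E. Substituting into the earlier binding gives C := arrow(T3,bool).
Bind T3 := char. Substituting into the earlier bindings gives C := arrow(char,bool), E := char.
MGU = { C := arrow(char,bool), E := char, T3 := char }, so C := arrow(char,bool).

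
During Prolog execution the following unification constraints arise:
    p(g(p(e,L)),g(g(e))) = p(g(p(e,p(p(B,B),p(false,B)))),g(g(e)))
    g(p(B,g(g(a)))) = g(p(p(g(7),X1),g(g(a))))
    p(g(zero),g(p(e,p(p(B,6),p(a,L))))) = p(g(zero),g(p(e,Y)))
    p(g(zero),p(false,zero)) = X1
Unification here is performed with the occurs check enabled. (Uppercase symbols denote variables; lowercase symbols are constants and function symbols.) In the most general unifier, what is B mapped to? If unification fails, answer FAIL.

Decompose p/2: g(p(e,L)) = g(p(e,p(p(B,B),p(false,B)))),  g(g(e)) = g(g(e)).
Decompose g/1: p(e,L) = p(e,p(p(B,B),p(false,B))).
Decompose p/2: e = e,  L = p(p(B,B),p(false,B)).
Delete trivial equation e = e.
Bind L := p(p(B,B),p(false,B)); substituting into the one remaining equation that mentions L gives: p(g(zero),g(p(e,p(p(B,6),p(a,p(p(B,B),p(false,B))))))) = p(g(zero),g(p(e,Y))).
Delete trivial equation g(g(e)) = g(g(e)).
Decompose g/1: p(B,g(g(a))) = p(p(g(7),X1),g(g(a))).
Decompose p/2: B = p(g(7),X1),  g(g(a)) = g(g(a)).
Bind B := p(g(7),X1); substituting into the one remaining equation that mentions B gives: p(g(zero),g(p(e,p(p(p(g(7),X1),6),p(a,p(p(p(g(7),X1),p(g(7),X1)),p(false,p(g(7),X1)))))))) = p(g(zero),g(p(e,Y))). Substituting into the earlier binding gives L := p(p(p(g(7),X1),p(g(7),X1)),p(false,p(g(7),X1))).
Delete trivial equation g(g(a)) = g(g(a)).
Decompose p/2: g(zero) = g(zero),  g(p(e,p(p(p(g(7),X1),6),p(a,p(p(p(g(7),X1),p(g(7),X1)),p(false,p(g(7),X1))))))) = g(p(e,Y)).
Delete trivial equation g(zero) = g(zero).
Decompose g/1: p(e,p(p(p(g(7),X1),6),p(a,p(p(p(g(7),X1),p(g(7),X1)),p(false,p(g(7),X1)))))) = p(e,Y).
Decompose p/2: e = e,  p(p(p(g(7),X1),6),p(a,p(p(p(g(7),X1),p(g(7),X1)),p(false,p(g(7),X1))))) = Y.
Delete trivial equation e = e.
Bind Y := p(p(p(g(7),X1),6),p(a,p(p(p(g(7),X1),p(g(7),X1)),p(false,p(g(7),X1))))); no other remaining equation mentions Y.
Bind X1 := p(g(zero),p(false,zero)). Substituting into the earlier bindings gives L := p(p(p(g(7),p(g(zero),p(false,zero))),p(g(7),p(g(zero),p(false,zero)))),p(false,p(g(7),p(g(zero),p(false,zero))))), B := p(g(7),p(g(zero),p(false,zero))), Y := p(p(p(g(7),p(g(zero),p(false,zero))),6),p(a,p(p(p(g(7),p(g(zero),p(false,zero))),p(g(7),p(g(zero),p(false,zero)))),p(false,p(g(7),p(g(zero),p(false,zero))))))).
MGU = { L ↦ p(p(p(g(7),p(g(zero),p(false,zero))),p(g(7),p(g(zero),p(false,zero)))),p(false,p(g(7),p(g(zero),p(false,zero))))), B ↦ p(g(7),p(g(zero),p(false,zero))), Y ↦ p(p(p(g(7),p(g(zero),p(false,zero))),6),p(a,p(p(p(g(7),p(g(zero),p(false,zero))),p(g(7),p(g(zero),p(false,zero)))),p(false,p(g(7),p(g(zero),p(false,zero))))))), X1 ↦ p(g(zero),p(false,zero)) }, so B ↦ p(g(7),p(g(zero),p(false,zero))).

p(g(7),p(g(zero),p(false,zero)))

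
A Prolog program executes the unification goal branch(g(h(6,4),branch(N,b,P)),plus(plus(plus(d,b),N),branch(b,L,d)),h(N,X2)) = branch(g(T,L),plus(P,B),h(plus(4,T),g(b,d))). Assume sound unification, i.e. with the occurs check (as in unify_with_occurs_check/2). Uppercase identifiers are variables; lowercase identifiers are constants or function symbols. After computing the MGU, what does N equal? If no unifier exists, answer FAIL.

Decompose branch/3: g(h(6,4),branch(N,b,P)) = g(T,L),  plus(plus(plus(d,b),N),branch(b,L,d)) = plus(P,B),  h(N,X2) = h(plus(4,T),g(b,d)).
Decompose g/2: h(6,4) = T,  branch(N,b,P) = L.
Bind T := h(6,4); substituting into the one remaining equation that mentions T gives: h(N,X2) = h(plus(4,h(6,4)),g(b,d)).
Bind L := branch(N,b,P); substituting into the one remaining equation that mentions L gives: plus(plus(plus(d,b),N),branch(b,branch(N,b,P),d)) = plus(P,B).
Decompose plus/2: plus(plus(d,b),N) = P,  branch(b,branch(N,b,P),d) = B.
Bind P := plus(plus(d,b),N); substituting into the one remaining equation that mentions P gives: branch(b,branch(N,b,plus(plus(d,b),N)),d) = B. Substituting into the earlier binding gives L := branch(N,b,plus(plus(d,b),N)).
Bind B := branch(b,branch(N,b,plus(plus(d,b),N)),d); no other remaining equation mentions B.
Decompose h/2: N = plus(4,h(6,4)),  X2 = g(b,d).
Bind N := plus(4,h(6,4)); no other remaining equation mentions N. Substituting into the earlier bindings gives L := branch(plus(4,h(6,4)),b,plus(plus(d,b),plus(4,h(6,4)))), P := plus(plus(d,b),plus(4,h(6,4))), B := branch(b,branch(plus(4,h(6,4)),b,plus(plus(d,b),plus(4,h(6,4)))),d).
Bind X2 := g(b,d).
MGU = { T -> h(6,4), L -> branch(plus(4,h(6,4)),b,plus(plus(d,b),plus(4,h(6,4)))), P -> plus(plus(d,b),plus(4,h(6,4))), B -> branch(b,branch(plus(4,h(6,4)),b,plus(plus(d,b),plus(4,h(6,4)))),d), N -> plus(4,h(6,4)), X2 -> g(b,d) }, so N -> plus(4,h(6,4)).

plus(4,h(6,4))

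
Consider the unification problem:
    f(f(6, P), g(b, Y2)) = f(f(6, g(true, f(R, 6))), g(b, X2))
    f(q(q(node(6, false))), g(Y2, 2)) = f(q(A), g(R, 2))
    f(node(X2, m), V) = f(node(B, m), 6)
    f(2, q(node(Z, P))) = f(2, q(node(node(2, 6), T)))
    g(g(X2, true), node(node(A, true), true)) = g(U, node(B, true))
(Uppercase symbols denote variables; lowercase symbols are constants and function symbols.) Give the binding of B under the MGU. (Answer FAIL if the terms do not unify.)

node(q(node(6, false)), true)

Decompose f/2: f(6, P) = f(6, g(true, f(R, 6))),  g(b, Y2) = g(b, X2).
Decompose f/2: 6 = 6,  P = g(true, f(R, 6)).
Delete trivial equation 6 = 6.
Bind P := g(true, f(R, 6)); substituting into the one remaining equation that mentions P gives: f(2, q(node(Z, g(true, f(R, 6))))) = f(2, q(node(node(2, 6), T))).
Decompose g/2: b = b,  Y2 = X2.
Delete trivial equation b = b.
Bind Y2 := X2; substituting into the one remaining equation that mentions Y2 gives: f(q(q(node(6, false))), g(X2, 2)) = f(q(A), g(R, 2)).
Decompose f/2: q(q(node(6, false))) = q(A),  g(X2, 2) = g(R, 2).
Decompose q/1: q(node(6, false)) = A.
Bind A := q(node(6, false)); substituting into the one remaining equation that mentions A gives: g(g(X2, true), node(node(q(node(6, false)), true), true)) = g(U, node(B, true)).
Decompose g/2: X2 = R,  2 = 2.
Bind X2 := R; substituting into the 2 remaining equations that mention X2 gives: f(node(R, m), V) = f(node(B, m), 6),  g(g(R, true), node(node(q(node(6, false)), true), true)) = g(U, node(B, true)). Substituting into the earlier binding gives Y2 := R.
Delete trivial equation 2 = 2.
Decompose f/2: node(R, m) = node(B, m),  V = 6.
Decompose node/2: R = B,  m = m.
Bind R := B; substituting into the 2 remaining equations that mention R gives: f(2, q(node(Z, g(true, f(B, 6))))) = f(2, q(node(node(2, 6), T))),  g(g(B, true), node(node(q(node(6, false)), true), true)) = g(U, node(B, true)). Substituting into the earlier bindings gives P := g(true, f(B, 6)), Y2 := B, X2 := B.
Delete trivial equation m = m.
Bind V := 6; no other remaining equation mentions V.
Decompose f/2: 2 = 2,  q(node(Z, g(true, f(B, 6)))) = q(node(node(2, 6), T)).
Delete trivial equation 2 = 2.
Decompose q/1: node(Z, g(true, f(B, 6))) = node(node(2, 6), T).
Decompose node/2: Z = node(2, 6),  g(true, f(B, 6)) = T.
Bind Z := node(2, 6); no other remaining equation mentions Z.
Bind T := g(true, f(B, 6)); no other remaining equation mentions T.
Decompose g/2: g(B, true) = U,  node(node(q(node(6, false)), true), true) = node(B, true).
Bind U := g(B, true); no other remaining equation mentions U.
Decompose node/2: node(q(node(6, false)), true) = B,  true = true.
Bind B := node(q(node(6, false)), true); no other remaining equation mentions B. Substituting into the earlier bindings gives P := g(true, f(node(q(node(6, false)), true), 6)), Y2 := node(q(node(6, false)), true), X2 := node(q(node(6, false)), true), R := node(q(node(6, false)), true), T := g(true, f(node(q(node(6, false)), true), 6)), U := g(node(q(node(6, false)), true), true).
Delete trivial equation true = true.
MGU = { P ↦ g(true, f(node(q(node(6, false)), true), 6)), Y2 ↦ node(q(node(6, false)), true), A ↦ q(node(6, false)), X2 ↦ node(q(node(6, false)), true), R ↦ node(q(node(6, false)), true), V ↦ 6, Z ↦ node(2, 6), T ↦ g(true, f(node(q(node(6, false)), true), 6)), U ↦ g(node(q(node(6, false)), true), true), B ↦ node(q(node(6, false)), true) }, so B ↦ node(q(node(6, false)), true).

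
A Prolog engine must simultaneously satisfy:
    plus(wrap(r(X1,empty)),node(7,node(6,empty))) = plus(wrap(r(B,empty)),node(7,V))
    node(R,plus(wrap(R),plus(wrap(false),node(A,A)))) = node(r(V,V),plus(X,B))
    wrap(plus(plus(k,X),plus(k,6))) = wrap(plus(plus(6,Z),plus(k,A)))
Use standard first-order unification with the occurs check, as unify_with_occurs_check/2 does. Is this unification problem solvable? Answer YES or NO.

NO

Decompose plus/2: wrap(r(X1,empty)) = wrap(r(B,empty)),  node(7,node(6,empty)) = node(7,V).
Decompose wrap/1: r(X1,empty) = r(B,empty).
Decompose r/2: X1 = B,  empty = empty.
Bind X1 := B; no other remaining equation mentions X1.
Delete trivial equation empty = empty.
Decompose node/2: 7 = 7,  node(6,empty) = V.
Delete trivial equation 7 = 7.
Bind V := node(6,empty); substituting into the one remaining equation that mentions V gives: node(R,plus(wrap(R),plus(wrap(false),node(A,A)))) = node(r(node(6,empty),node(6,empty)),plus(X,B)).
Decompose node/2: R = r(node(6,empty),node(6,empty)),  plus(wrap(R),plus(wrap(false),node(A,A))) = plus(X,B).
Bind R := r(node(6,empty),node(6,empty)); substituting into the one remaining equation that mentions R gives: plus(wrap(r(node(6,empty),node(6,empty))),plus(wrap(false),node(A,A))) = plus(X,B).
Decompose plus/2: wrap(r(node(6,empty),node(6,empty))) = X,  plus(wrap(false),node(A,A)) = B.
Bind X := wrap(r(node(6,empty),node(6,empty))); substituting into the one remaining equation that mentions X gives: wrap(plus(plus(k,wrap(r(node(6,empty),node(6,empty)))),plus(k,6))) = wrap(plus(plus(6,Z),plus(k,A))).
Bind B := plus(wrap(false),node(A,A)); no other remaining equation mentions B. Substituting into the earlier binding gives X1 := plus(wrap(false),node(A,A)).
Decompose wrap/1: plus(plus(k,wrap(r(node(6,empty),node(6,empty)))),plus(k,6)) = plus(plus(6,Z),plus(k,A)).
Decompose plus/2: plus(k,wrap(r(node(6,empty),node(6,empty)))) = plus(6,Z),  plus(k,6) = plus(k,A).
Decompose plus/2: k = 6,  wrap(r(node(6,empty),node(6,empty))) = Z.
Clash: constants k and 6 differ; no unifier exists.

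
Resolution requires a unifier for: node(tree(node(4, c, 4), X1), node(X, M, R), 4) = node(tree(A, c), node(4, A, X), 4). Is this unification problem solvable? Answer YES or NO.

Decompose node/3: tree(node(4, c, 4), X1) = tree(A, c),  node(X, M, R) = node(4, A, X),  4 = 4.
Decompose tree/2: node(4, c, 4) = A,  X1 = c.
Bind A := node(4, c, 4); substituting into the one remaining equation that mentions A gives: node(X, M, R) = node(4, node(4, c, 4), X).
Bind X1 := c; no other remaining equation mentions X1.
Decompose node/3: X = 4,  M = node(4, c, 4),  R = X.
Bind X := 4; substituting into the one remaining equation that mentions X gives: R = 4.
Bind M := node(4, c, 4); no other remaining equation mentions M.
Bind R := 4; no other remaining equation mentions R.
Delete trivial equation 4 = 4.
No equations remain and no clash or occurs-check failure arose, so a unifier exists.

YES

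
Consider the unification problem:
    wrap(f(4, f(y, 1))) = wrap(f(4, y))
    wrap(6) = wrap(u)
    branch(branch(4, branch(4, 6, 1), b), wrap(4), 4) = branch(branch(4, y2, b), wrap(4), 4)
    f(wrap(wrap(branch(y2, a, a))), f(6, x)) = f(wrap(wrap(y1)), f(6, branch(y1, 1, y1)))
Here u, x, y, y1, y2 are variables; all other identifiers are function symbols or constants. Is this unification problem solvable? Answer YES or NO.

NO

Decompose wrap/1: f(4, f(y, 1)) = f(4, y).
Decompose f/2: 4 = 4,  f(y, 1) = y.
Delete trivial equation 4 = 4.
Occurs check fails: y occurs in f(y, 1); the equation y = f(y, 1) has no finite solution.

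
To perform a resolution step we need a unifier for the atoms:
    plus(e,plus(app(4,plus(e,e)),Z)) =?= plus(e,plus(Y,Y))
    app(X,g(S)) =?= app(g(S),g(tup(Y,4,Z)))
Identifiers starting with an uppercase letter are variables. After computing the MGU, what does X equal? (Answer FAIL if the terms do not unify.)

Decompose plus/2: e =?= e,  plus(app(4,plus(e,e)),Z) =?= plus(Y,Y).
Delete trivial equation e =?= e.
Decompose plus/2: app(4,plus(e,e)) =?= Y,  Z =?= Y.
Bind Y := app(4,plus(e,e)); substituting into the remaining equations gives: Z =?= app(4,plus(e,e)),  app(X,g(S)) =?= app(g(S),g(tup(app(4,plus(e,e)),4,Z))).
Bind Z := app(4,plus(e,e)); substituting into the remaining equation gives: app(X,g(S)) =?= app(g(S),g(tup(app(4,plus(e,e)),4,app(4,plus(e,e))))).
Decompose app/2: X =?= g(S),  g(S) =?= g(tup(app(4,plus(e,e)),4,app(4,plus(e,e)))).
Bind X := g(S); no other remaining equation mentions X.
Decompose g/1: S =?= tup(app(4,plus(e,e)),4,app(4,plus(e,e))).
Bind S := tup(app(4,plus(e,e)),4,app(4,plus(e,e))). Substituting into the earlier binding gives X := g(tup(app(4,plus(e,e)),4,app(4,plus(e,e)))).
MGU = { Y := app(4,plus(e,e)), Z := app(4,plus(e,e)), X := g(tup(app(4,plus(e,e)),4,app(4,plus(e,e)))), S := tup(app(4,plus(e,e)),4,app(4,plus(e,e))) }, so X := g(tup(app(4,plus(e,e)),4,app(4,plus(e,e)))).

g(tup(app(4,plus(e,e)),4,app(4,plus(e,e))))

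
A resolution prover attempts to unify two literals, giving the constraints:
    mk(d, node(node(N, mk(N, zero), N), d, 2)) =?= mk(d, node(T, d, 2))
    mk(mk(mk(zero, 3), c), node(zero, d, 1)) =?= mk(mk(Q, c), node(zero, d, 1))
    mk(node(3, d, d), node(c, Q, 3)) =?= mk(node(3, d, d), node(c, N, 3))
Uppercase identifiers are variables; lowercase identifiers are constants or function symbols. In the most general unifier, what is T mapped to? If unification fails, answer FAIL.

node(mk(zero, 3), mk(mk(zero, 3), zero), mk(zero, 3))

Decompose mk/2: d =?= d,  node(node(N, mk(N, zero), N), d, 2) =?= node(T, d, 2).
Delete trivial equation d =?= d.
Decompose node/3: node(N, mk(N, zero), N) =?= T,  d =?= d,  2 =?= 2.
Bind T := node(N, mk(N, zero), N); no other remaining equation mentions T.
Delete trivial equation d =?= d.
Delete trivial equation 2 =?= 2.
Decompose mk/2: mk(mk(zero, 3), c) =?= mk(Q, c),  node(zero, d, 1) =?= node(zero, d, 1).
Decompose mk/2: mk(zero, 3) =?= Q,  c =?= c.
Bind Q := mk(zero, 3); substituting into the one remaining equation that mentions Q gives: mk(node(3, d, d), node(c, mk(zero, 3), 3)) =?= mk(node(3, d, d), node(c, N, 3)).
Delete trivial equation c =?= c.
Delete trivial equation node(zero, d, 1) =?= node(zero, d, 1).
Decompose mk/2: node(3, d, d) =?= node(3, d, d),  node(c, mk(zero, 3), 3) =?= node(c, N, 3).
Delete trivial equation node(3, d, d) =?= node(3, d, d).
Decompose node/3: c =?= c,  mk(zero, 3) =?= N,  3 =?= 3.
Delete trivial equation c =?= c.
Bind N := mk(zero, 3); no other remaining equation mentions N. Substituting into the earlier binding gives T := node(mk(zero, 3), mk(mk(zero, 3), zero), mk(zero, 3)).
Delete trivial equation 3 =?= 3.
MGU = { T := node(mk(zero, 3), mk(mk(zero, 3), zero), mk(zero, 3)), Q := mk(zero, 3), N := mk(zero, 3) }, so T := node(mk(zero, 3), mk(mk(zero, 3), zero), mk(zero, 3)).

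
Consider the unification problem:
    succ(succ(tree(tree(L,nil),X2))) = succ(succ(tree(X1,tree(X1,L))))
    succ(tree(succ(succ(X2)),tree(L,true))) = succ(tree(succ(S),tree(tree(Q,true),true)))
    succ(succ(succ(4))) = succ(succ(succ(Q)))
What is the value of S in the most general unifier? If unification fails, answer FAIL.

succ(tree(tree(tree(4,true),nil),tree(4,true)))

Decompose succ/1: succ(tree(tree(L,nil),X2)) = succ(tree(X1,tree(X1,L))).
Decompose succ/1: tree(tree(L,nil),X2) = tree(X1,tree(X1,L)).
Decompose tree/2: tree(L,nil) = X1,  X2 = tree(X1,L).
Bind X1 := tree(L,nil); substituting into the one remaining equation that mentions X1 gives: X2 = tree(tree(L,nil),L).
Bind X2 := tree(tree(L,nil),L); substituting into the one remaining equation that mentions X2 gives: succ(tree(succ(succ(tree(tree(L,nil),L))),tree(L,true))) = succ(tree(succ(S),tree(tree(Q,true),true))).
Decompose succ/1: tree(succ(succ(tree(tree(L,nil),L))),tree(L,true)) = tree(succ(S),tree(tree(Q,true),true)).
Decompose tree/2: succ(succ(tree(tree(L,nil),L))) = succ(S),  tree(L,true) = tree(tree(Q,true),true).
Decompose succ/1: succ(tree(tree(L,nil),L)) = S.
Bind S := succ(tree(tree(L,nil),L)); no other remaining equation mentions S.
Decompose tree/2: L = tree(Q,true),  true = true.
Bind L := tree(Q,true); no other remaining equation mentions L. Substituting into the earlier bindings gives X1 := tree(tree(Q,true),nil), X2 := tree(tree(tree(Q,true),nil),tree(Q,true)), S := succ(tree(tree(tree(Q,true),nil),tree(Q,true))).
Delete trivial equation true = true.
Decompose succ/1: succ(succ(4)) = succ(succ(Q)).
Decompose succ/1: succ(4) = succ(Q).
Decompose succ/1: 4 = Q.
Bind Q := 4. Substituting into the earlier bindings gives X1 := tree(tree(4,true),nil), X2 := tree(tree(tree(4,true),nil),tree(4,true)), S := succ(tree(tree(tree(4,true),nil),tree(4,true))), L := tree(4,true).
MGU = { X1 := tree(tree(4,true),nil), X2 := tree(tree(tree(4,true),nil),tree(4,true)), S := succ(tree(tree(tree(4,true),nil),tree(4,true))), L := tree(4,true), Q := 4 }, so S := succ(tree(tree(tree(4,true),nil),tree(4,true))).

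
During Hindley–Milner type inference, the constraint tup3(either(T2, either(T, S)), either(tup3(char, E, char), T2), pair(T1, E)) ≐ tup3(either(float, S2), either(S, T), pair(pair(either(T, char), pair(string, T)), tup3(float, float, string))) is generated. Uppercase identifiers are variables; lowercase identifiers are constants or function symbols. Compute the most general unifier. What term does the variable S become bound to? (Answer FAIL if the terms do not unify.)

tup3(char, tup3(float, float, string), char)

Decompose tup3/3: either(T2, either(T, S)) ≐ either(float, S2),  either(tup3(char, E, char), T2) ≐ either(S, T),  pair(T1, E) ≐ pair(pair(either(T, char), pair(string, T)), tup3(float, float, string)).
Decompose either/2: T2 ≐ float,  either(T, S) ≐ S2.
Bind T2 := float; substituting into the one remaining equation that mentions T2 gives: either(tup3(char, E, char), float) ≐ either(S, T).
Bind S2 := either(T, S); no other remaining equation mentions S2.
Decompose either/2: tup3(char, E, char) ≐ S,  float ≐ T.
Bind S := tup3(char, E, char); no other remaining equation mentions S. Substituting into the earlier binding gives S2 := either(T, tup3(char, E, char)).
Bind T := float; substituting into the remaining equation gives: pair(T1, E) ≐ pair(pair(either(float, char), pair(string, float)), tup3(float, float, string)). Substituting into the earlier binding gives S2 := either(float, tup3(char, E, char)).
Decompose pair/2: T1 ≐ pair(either(float, char), pair(string, float)),  E ≐ tup3(float, float, string).
Bind T1 := pair(either(float, char), pair(string, float)); no other remaining equation mentions T1.
Bind E := tup3(float, float, string). Substituting into the earlier bindings gives S2 := either(float, tup3(char, tup3(float, float, string), char)), S := tup3(char, tup3(float, float, string), char).
MGU = { T2 ↦ float, S2 ↦ either(float, tup3(char, tup3(float, float, string), char)), S ↦ tup3(char, tup3(float, float, string), char), T ↦ float, T1 ↦ pair(either(float, char), pair(string, float)), E ↦ tup3(float, float, string) }, so S ↦ tup3(char, tup3(float, float, string), char).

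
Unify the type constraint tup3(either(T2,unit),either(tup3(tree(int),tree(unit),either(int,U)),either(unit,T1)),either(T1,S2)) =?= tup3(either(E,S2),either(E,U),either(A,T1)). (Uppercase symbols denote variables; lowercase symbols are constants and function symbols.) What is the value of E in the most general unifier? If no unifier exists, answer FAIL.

tup3(tree(int),tree(unit),either(int,either(unit,unit)))

Decompose tup3/3: either(T2,unit) =?= either(E,S2),  either(tup3(tree(int),tree(unit),either(int,U)),either(unit,T1)) =?= either(E,U),  either(T1,S2) =?= either(A,T1).
Decompose either/2: T2 =?= E,  unit =?= S2.
Bind T2 := E; no other remaining equation mentions T2.
Bind S2 := unit; substituting into the one remaining equation that mentions S2 gives: either(T1,unit) =?= either(A,T1).
Decompose either/2: tup3(tree(int),tree(unit),either(int,U)) =?= E,  either(unit,T1) =?= U.
Bind E := tup3(tree(int),tree(unit),either(int,U)); no other remaining equation mentions E. Substituting into the earlier binding gives T2 := tup3(tree(int),tree(unit),either(int,U)).
Bind U := either(unit,T1); no other remaining equation mentions U. Substituting into the earlier bindings gives T2 := tup3(tree(int),tree(unit),either(int,either(unit,T1))), E := tup3(tree(int),tree(unit),either(int,either(unit,T1))).
Decompose either/2: T1 =?= A,  unit =?= T1.
Bind T1 := A; substituting into the remaining equation gives: unit =?= A. Substituting into the earlier bindings gives T2 := tup3(tree(int),tree(unit),either(int,either(unit,A))), E := tup3(tree(int),tree(unit),either(int,either(unit,A))), U := either(unit,A).
Bind A := unit. Substituting into the earlier bindings gives T2 := tup3(tree(int),tree(unit),either(int,either(unit,unit))), E := tup3(tree(int),tree(unit),either(int,either(unit,unit))), U := either(unit,unit), T1 := unit.
MGU = { T2 := tup3(tree(int),tree(unit),either(int,either(unit,unit))), S2 := unit, E := tup3(tree(int),tree(unit),either(int,either(unit,unit))), U := either(unit,unit), T1 := unit, A := unit }, so E := tup3(tree(int),tree(unit),either(int,either(unit,unit))).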